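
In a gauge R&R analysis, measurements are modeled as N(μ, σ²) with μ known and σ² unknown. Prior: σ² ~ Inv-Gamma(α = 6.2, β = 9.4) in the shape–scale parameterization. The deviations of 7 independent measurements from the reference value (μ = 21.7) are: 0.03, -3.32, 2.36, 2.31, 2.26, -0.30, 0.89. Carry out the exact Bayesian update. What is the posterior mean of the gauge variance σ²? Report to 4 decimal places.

2.6850

With known mean μ and an Inverse-Gamma(α, β) prior on σ², the Normal likelihood is conjugate: posterior is Inv-Gamma(α + n/2, β + Σ(xᵢ−μ)²/2).
Σ(xᵢ−μ)² = (0.03)² + (-3.32)² + (2.36)² + (2.31)² + (2.26)² + (-0.30)² + (0.89)² = 27.9187.
Posterior: Inv-Gamma(6.2 + 7/2, 9.4 + 27.9187/2) = Inv-Gamma(9.70, 23.35935).
E[σ²|data] = β/(α−1) = 23.35935/8.70 = 2.6850.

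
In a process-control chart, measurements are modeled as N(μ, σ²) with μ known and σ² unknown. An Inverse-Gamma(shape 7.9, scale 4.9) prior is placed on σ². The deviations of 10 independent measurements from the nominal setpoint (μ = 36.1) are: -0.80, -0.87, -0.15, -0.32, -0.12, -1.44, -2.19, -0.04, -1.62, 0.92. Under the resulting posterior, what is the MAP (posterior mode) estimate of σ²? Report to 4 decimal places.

With known mean μ and an Inverse-Gamma(α, β) prior on σ², the Normal likelihood is conjugate: posterior is Inv-Gamma(α + n/2, β + Σ(xᵢ−μ)²/2).
Σ(xᵢ−μ)² = (-0.80)² + (-0.87)² + (-0.15)² + (-0.32)² + (-0.12)² + (-1.44)² + (-2.19)² + (-0.04)² + (-1.62)² + (0.92)² = 11.8783.
Posterior: Inv-Gamma(7.9 + 10/2, 4.9 + 11.8783/2) = Inv-Gamma(12.90, 10.83915).
Mode = β/(α+1) = 10.83915/13.90 = 0.7798.

0.7798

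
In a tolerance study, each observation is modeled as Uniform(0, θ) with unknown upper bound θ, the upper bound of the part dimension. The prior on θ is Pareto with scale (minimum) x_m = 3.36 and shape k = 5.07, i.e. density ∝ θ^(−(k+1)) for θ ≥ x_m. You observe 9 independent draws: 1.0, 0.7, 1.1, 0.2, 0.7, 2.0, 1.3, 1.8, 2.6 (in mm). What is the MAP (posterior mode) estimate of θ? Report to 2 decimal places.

3.36

A Pareto(scale x_m, shape k) prior on the upper bound θ of Uniform(0, θ) is conjugate: posterior is Pareto(max(x_m, max xᵢ), k + n).
Sample maximum = 2.6; prior scale x_m = 3.36 → posterior scale = max = 3.36.
Posterior shape = 5.07 + 9 = 14.07.
The Pareto density is decreasing on [x_m, ∞), so the mode is x_m = 3.36.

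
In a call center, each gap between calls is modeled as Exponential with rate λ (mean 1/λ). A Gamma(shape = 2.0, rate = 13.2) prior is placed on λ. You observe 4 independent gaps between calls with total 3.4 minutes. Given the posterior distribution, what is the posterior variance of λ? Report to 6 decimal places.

With a Gamma(shape α, rate β) prior on the exponential rate λ, the posterior after n observations with total T = Σxᵢ is Gamma(α+n, β+T).
Posterior: Gamma(2.0+4, 13.2+3.4) = Gamma(6.0, 16.6).
Var = α/β² = 0.021774.

0.021774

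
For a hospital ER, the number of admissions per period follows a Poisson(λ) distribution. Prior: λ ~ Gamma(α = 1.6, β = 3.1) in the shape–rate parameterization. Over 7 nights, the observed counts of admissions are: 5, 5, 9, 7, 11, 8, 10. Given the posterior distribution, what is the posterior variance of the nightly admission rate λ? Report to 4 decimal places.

0.5548

With a Gamma(shape α, rate β) prior, the Poisson likelihood is conjugate: the posterior is Gamma(α + ΣXᵢ, β + n).
Sum of counts S = 55 over n = 7 nights.
Posterior: Gamma(α+S, β+n) = Gamma(1.6+55, 3.1+7) = Gamma(56.6, 10.1).
Var = α/β² = 56.6/10.1² = 0.5548.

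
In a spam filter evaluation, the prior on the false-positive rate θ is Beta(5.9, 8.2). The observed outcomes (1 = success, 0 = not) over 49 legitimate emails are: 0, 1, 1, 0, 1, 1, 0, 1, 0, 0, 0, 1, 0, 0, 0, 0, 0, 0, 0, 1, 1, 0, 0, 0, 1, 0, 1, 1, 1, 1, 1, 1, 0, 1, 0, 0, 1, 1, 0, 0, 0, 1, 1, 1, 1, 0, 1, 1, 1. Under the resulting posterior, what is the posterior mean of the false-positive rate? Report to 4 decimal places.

The Beta prior is conjugate to a Binomial/Bernoulli likelihood; the update adds successes to α and failures to β.
Posterior: Beta(α+k, β+n−k) = Beta(5.9+25, 8.2+24) = Beta(30.9, 32.2).
Posterior mean = α/(α+β) = 30.9/63.1 = 0.4897.

0.4897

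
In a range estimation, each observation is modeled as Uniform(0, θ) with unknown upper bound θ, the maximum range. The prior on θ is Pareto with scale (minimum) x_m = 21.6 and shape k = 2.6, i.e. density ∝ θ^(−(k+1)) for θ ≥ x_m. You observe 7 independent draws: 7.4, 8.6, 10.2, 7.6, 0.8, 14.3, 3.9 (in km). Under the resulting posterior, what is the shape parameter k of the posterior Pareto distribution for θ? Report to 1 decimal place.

9.6

A Pareto(scale x_m, shape k) prior on the upper bound θ of Uniform(0, θ) is conjugate: posterior is Pareto(max(x_m, max xᵢ), k + n).
Sample maximum = 14.3; prior scale x_m = 21.6 → posterior scale = max = 21.6.
Posterior shape = 2.6 + 7 = 9.6.
Posterior shape k = 9.6.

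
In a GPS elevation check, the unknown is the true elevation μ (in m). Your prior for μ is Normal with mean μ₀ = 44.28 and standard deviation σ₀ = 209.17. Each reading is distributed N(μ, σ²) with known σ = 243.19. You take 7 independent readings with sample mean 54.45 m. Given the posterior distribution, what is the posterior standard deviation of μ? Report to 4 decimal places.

For Normal data with known variance σ², a Normal(μ₀, σ₀²) prior on μ is conjugate. Posterior precision = 1/σ₀² + n/σ²; posterior mean is the precision-weighted average of μ₀ and x̄.
σ₀² = 209.17² = 43752.0889, σ² = 243.19² = 59141.3761; σ² + n·σ₀² = 59141.3761 + 7·43752.0889 = 365405.9984.
Posterior precision = 1/σ₀² + n/σ² = 1/43752.0889 + 7/59141.3761 = (σ² + n·σ₀²)/(σ₀²σ²) = 365405.9984/(43752.0889·59141.3761); posterior variance σₙ² = σ₀²σ²/(σ² + n·σ₀²) = 43752.0889·59141.3761/365405.9984 = 7081.325310.
Posterior SD = √σₙ² = √(43752.0889·59141.3761/365405.9984) = 84.1506.

84.1506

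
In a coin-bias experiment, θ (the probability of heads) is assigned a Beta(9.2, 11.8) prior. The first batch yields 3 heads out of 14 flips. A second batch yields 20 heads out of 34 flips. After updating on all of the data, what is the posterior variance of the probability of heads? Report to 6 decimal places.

0.003556

The Beta prior is conjugate to a Binomial/Bernoulli likelihood; the update adds successes to α and failures to β.
After batch 1: Beta(9.2+3, 11.8+11) = Beta(12.2, 22.8).
After batch 2: Beta(12.2+20, 22.8+14) = Beta(32.2, 36.8).
Var = αβ/((α+β)²(α+β+1)) = 32.2·36.8/(69.0²·70.0) = 0.003556.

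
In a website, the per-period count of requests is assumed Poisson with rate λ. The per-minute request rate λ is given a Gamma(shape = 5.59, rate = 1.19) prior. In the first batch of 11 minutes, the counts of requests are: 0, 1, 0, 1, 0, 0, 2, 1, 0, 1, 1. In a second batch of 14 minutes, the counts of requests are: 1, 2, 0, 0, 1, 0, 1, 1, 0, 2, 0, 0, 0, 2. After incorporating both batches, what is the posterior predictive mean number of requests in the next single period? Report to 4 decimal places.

0.8625

With a Gamma(shape α, rate β) prior, the Poisson likelihood is conjugate: the posterior is Gamma(α + ΣXᵢ, β + n).
Batch 1: sum of counts S = 7 over n = 11 minutes.
After batch 1: Gamma(α+S, β+n) = Gamma(5.59+7, 1.19+11) = Gamma(12.59, 12.19).
Batch 2: sum of counts S = 10 over n = 14 minutes.
After batch 2: Gamma(α+S, β+n) = Gamma(12.59+10, 12.19+14) = Gamma(22.59, 26.19).
The predictive distribution for one future period is NegBinom with mean α/β = 0.8625.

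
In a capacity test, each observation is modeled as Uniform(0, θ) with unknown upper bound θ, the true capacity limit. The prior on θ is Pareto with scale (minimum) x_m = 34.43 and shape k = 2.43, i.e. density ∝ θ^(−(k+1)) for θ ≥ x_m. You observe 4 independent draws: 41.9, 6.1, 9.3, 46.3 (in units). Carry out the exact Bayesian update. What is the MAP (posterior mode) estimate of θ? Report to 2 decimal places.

A Pareto(scale x_m, shape k) prior on the upper bound θ of Uniform(0, θ) is conjugate: posterior is Pareto(max(x_m, max xᵢ), k + n).
Sample maximum = 46.3; prior scale x_m = 34.43 → posterior scale = max = 46.30.
Posterior shape = 2.43 + 4 = 6.43.
The Pareto density is decreasing on [x_m, ∞), so the mode is x_m = 46.30.

46.30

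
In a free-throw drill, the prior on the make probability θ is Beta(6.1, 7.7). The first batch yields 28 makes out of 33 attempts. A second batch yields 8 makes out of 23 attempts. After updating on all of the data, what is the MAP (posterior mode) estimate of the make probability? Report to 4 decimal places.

The Beta prior is conjugate to a Binomial/Bernoulli likelihood; the update adds successes to α and failures to β.
After batch 1: Beta(6.1+28, 7.7+5) = Beta(34.1, 12.7).
After batch 2: Beta(34.1+8, 12.7+15) = Beta(42.1, 27.7).
Mode of Beta(a,b) for a,b>1 is (a−1)/(a+b−2) = 41.1/67.8 = 0.6062.

0.6062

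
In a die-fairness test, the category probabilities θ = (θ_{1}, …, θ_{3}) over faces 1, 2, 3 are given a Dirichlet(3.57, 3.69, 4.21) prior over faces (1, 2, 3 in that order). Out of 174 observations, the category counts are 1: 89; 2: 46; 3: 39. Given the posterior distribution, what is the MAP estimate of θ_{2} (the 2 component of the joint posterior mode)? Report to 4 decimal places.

The Dirichlet prior is conjugate to the Multinomial likelihood: each posterior αⱼ = prior αⱼ + observed count nⱼ.
Posterior concentration: (92.57, 49.69, 43.21), total = 185.47.
Joint mode component: (α_{2}−1)/(Σα−K) = 48.69/182.47 = 0.2668.

0.2668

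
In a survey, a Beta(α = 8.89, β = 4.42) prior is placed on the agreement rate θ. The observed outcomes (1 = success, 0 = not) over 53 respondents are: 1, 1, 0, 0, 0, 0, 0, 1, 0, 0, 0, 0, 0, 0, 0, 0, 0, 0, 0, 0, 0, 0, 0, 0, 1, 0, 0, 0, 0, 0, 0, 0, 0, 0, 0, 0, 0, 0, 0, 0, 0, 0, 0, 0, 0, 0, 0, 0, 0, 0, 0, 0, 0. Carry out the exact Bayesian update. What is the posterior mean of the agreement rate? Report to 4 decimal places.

The Beta prior is conjugate to a Binomial/Bernoulli likelihood; the update adds successes to α and failures to β.
Posterior: Beta(α+k, β+n−k) = Beta(8.89+4, 4.42+49) = Beta(12.89, 53.42).
Posterior mean = α/(α+β) = 12.89/66.31 = 0.1944.

0.1944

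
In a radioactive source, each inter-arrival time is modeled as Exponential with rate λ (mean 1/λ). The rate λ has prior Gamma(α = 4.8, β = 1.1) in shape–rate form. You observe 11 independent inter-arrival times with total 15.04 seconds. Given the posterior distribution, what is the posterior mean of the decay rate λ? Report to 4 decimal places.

With a Gamma(shape α, rate β) prior on the exponential rate λ, the posterior after n observations with total T = Σxᵢ is Gamma(α+n, β+T).
Posterior: Gamma(4.8+11, 1.1+15.04) = Gamma(15.8, 16.14).
Posterior mean of λ = α/β = 15.8/16.14 = 0.9789.

0.9789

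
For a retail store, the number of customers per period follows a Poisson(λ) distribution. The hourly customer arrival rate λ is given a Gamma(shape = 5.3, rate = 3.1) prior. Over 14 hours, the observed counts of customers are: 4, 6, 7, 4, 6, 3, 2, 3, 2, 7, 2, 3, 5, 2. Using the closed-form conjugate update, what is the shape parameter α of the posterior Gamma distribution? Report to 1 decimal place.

With a Gamma(shape α, rate β) prior, the Poisson likelihood is conjugate: the posterior is Gamma(α + ΣXᵢ, β + n).
Sum of counts S = 56 over n = 14 hours.
Posterior: Gamma(α+S, β+n) = Gamma(5.3+56, 3.1+14) = Gamma(61.3, 17.1).
Posterior α = 61.3.

61.3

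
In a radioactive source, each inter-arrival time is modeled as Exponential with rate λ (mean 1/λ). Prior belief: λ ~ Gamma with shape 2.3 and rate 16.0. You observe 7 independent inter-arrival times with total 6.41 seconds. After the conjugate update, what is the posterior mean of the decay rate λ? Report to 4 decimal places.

With a Gamma(shape α, rate β) prior on the exponential rate λ, the posterior after n observations with total T = Σxᵢ is Gamma(α+n, β+T).
Posterior: Gamma(2.3+7, 16.0+6.41) = Gamma(9.3, 22.41).
Posterior mean of λ = α/β = 9.3/22.41 = 0.4150.

0.4150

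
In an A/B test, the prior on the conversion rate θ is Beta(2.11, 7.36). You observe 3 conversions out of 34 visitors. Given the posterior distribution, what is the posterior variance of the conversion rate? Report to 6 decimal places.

The Beta prior is conjugate to a Binomial/Bernoulli likelihood; the update adds successes to α and failures to β.
Posterior: Beta(α+k, β+n−k) = Beta(2.11+3, 7.36+31) = Beta(5.11, 38.36).
Var = αβ/((α+β)²(α+β+1)) = 5.11·38.36/(43.47²·44.47) = 0.002333.

0.002333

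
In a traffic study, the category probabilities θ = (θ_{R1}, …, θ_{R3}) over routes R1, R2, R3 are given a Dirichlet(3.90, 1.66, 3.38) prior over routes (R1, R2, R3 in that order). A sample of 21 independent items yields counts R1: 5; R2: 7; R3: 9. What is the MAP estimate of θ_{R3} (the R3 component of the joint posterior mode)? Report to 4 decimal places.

0.4224

The Dirichlet prior is conjugate to the Multinomial likelihood: each posterior αⱼ = prior αⱼ + observed count nⱼ.
Posterior concentration: (8.90, 8.66, 12.38), total = 29.94.
Joint mode component: (α_{R3}−1)/(Σα−K) = 11.38/26.94 = 0.4224.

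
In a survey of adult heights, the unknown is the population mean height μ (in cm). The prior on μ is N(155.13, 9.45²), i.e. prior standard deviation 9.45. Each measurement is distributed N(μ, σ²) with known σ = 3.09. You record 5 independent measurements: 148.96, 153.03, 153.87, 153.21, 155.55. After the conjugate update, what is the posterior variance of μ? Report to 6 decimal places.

For Normal data with known variance σ², a Normal(μ₀, σ₀²) prior on μ is conjugate. Posterior precision = 1/σ₀² + n/σ²; posterior mean is the precision-weighted average of μ₀ and x̄.
σ₀² = 9.45² = 89.3025, σ² = 3.09² = 9.5481; σ² + n·σ₀² = 9.5481 + 5·89.3025 = 456.0606.
Posterior precision = 1/σ₀² + n/σ² = 1/89.3025 + 5/9.5481 = (σ² + n·σ₀²)/(σ₀²σ²) = 456.0606/(89.3025·9.5481); posterior variance σₙ² = σ₀²σ²/(σ² + n·σ₀²) = 89.3025·9.5481/456.0606 = 1.869640.

1.869640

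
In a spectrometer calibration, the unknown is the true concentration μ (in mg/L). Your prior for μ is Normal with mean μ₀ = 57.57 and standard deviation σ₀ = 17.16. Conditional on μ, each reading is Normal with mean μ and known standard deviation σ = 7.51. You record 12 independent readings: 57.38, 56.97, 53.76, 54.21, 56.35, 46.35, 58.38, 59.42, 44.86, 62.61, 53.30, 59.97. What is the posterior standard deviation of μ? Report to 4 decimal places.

For Normal data with known variance σ², a Normal(μ₀, σ₀²) prior on μ is conjugate. Posterior precision = 1/σ₀² + n/σ²; posterior mean is the precision-weighted average of μ₀ and x̄.
σ₀² = 17.16² = 294.4656, σ² = 7.51² = 56.4001; σ² + n·σ₀² = 56.4001 + 12·294.4656 = 3589.9873.
Posterior precision = 1/σ₀² + n/σ² = 1/294.4656 + 12/56.4001 = (σ² + n·σ₀²)/(σ₀²σ²) = 3589.9873/(294.4656·56.4001); posterior variance σₙ² = σ₀²σ²/(σ² + n·σ₀²) = 294.4656·56.4001/3589.9873 = 4.626169.
Posterior SD = √σₙ² = √(294.4656·56.4001/3589.9873) = 2.1509.

2.1509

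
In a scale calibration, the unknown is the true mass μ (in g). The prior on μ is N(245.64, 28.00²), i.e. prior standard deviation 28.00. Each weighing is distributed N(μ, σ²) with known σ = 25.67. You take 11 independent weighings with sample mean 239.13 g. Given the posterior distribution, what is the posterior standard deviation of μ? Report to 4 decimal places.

For Normal data with known variance σ², a Normal(μ₀, σ₀²) prior on μ is conjugate. Posterior precision = 1/σ₀² + n/σ²; posterior mean is the precision-weighted average of μ₀ and x̄.
σ₀² = 28.00² = 784, σ² = 25.67² = 658.9489; σ² + n·σ₀² = 658.9489 + 11·784 = 9282.9489.
Posterior precision = 1/σ₀² + n/σ² = 1/784 + 11/658.9489 = (σ² + n·σ₀²)/(σ₀²σ²) = 9282.9489/(784·658.9489); posterior variance σₙ² = σ₀²σ²/(σ² + n·σ₀²) = 784·658.9489/9282.9489 = 55.652136.
Posterior SD = √σₙ² = √(784·658.9489/9282.9489) = 7.4600.

7.4600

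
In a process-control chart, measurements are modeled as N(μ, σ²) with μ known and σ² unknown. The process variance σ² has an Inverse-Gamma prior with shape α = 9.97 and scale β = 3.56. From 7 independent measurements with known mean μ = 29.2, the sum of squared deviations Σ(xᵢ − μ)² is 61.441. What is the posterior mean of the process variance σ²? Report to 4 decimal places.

2.7490

With known mean μ and an Inverse-Gamma(α, β) prior on σ², the Normal likelihood is conjugate: posterior is Inv-Gamma(α + n/2, β + Σ(xᵢ−μ)²/2).
Posterior: Inv-Gamma(9.97 + 7/2, 3.56 + 61.441/2) = Inv-Gamma(13.47, 34.2805).
E[σ²|data] = β/(α−1) = 34.2805/12.47 = 2.7490.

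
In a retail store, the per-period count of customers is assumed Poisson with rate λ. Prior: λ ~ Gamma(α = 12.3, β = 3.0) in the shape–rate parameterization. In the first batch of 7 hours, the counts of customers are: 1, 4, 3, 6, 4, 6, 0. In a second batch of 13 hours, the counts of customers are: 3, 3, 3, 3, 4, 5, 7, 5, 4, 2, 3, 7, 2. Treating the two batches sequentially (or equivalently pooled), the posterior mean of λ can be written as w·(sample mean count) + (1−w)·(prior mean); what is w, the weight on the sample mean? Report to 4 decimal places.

With a Gamma(shape α, rate β) prior, the Poisson likelihood is conjugate: the posterior is Gamma(α + ΣXᵢ, β + n).
Total number of hours: n = 7 + 13 = 20.
Posterior mean = (α₀+S)/(β₀+n) = [n/(β₀+n)]·(S/n) + [β₀/(β₀+n)]·(α₀/β₀), so only n and β₀ enter the weight.
Weight on data w = n/(β₀+n) = 20/(3.0+20) = 20/23.0 = 0.8696.

0.8696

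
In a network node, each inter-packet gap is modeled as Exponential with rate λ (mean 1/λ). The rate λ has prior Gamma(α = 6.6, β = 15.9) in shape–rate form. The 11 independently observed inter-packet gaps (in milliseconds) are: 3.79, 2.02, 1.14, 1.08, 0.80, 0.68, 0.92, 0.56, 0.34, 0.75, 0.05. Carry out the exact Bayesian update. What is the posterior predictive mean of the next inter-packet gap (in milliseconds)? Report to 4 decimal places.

With a Gamma(shape α, rate β) prior on the exponential rate λ, the posterior after n observations with total T = Σxᵢ is Gamma(α+n, β+T).
Sum of observations T = 12.13 milliseconds; n = 11.
Posterior: Gamma(6.6+11, 15.9+12.13) = Gamma(17.6, 28.03).
The predictive distribution for the next observation is Lomax; its mean is β/(α−1) = 28.03/16.6 = 1.6886.

1.6886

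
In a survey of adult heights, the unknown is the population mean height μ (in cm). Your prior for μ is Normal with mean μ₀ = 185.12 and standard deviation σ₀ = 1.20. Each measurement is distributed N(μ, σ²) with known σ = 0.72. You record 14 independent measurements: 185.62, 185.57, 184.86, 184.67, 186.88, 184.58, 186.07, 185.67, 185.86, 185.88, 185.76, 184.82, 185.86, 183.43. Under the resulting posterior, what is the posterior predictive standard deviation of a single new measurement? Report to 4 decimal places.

For Normal data with known variance σ², a Normal(μ₀, σ₀²) prior on μ is conjugate. Posterior precision = 1/σ₀² + n/σ²; posterior mean is the precision-weighted average of μ₀ and x̄.
σ₀² = 1.20² = 1.44, σ² = 0.72² = 0.5184; σ² + n·σ₀² = 0.5184 + 14·1.44 = 20.6784.
Posterior precision = 1/σ₀² + n/σ² = 1/1.44 + 14/0.5184 = (σ² + n·σ₀²)/(σ₀²σ²) = 20.6784/(1.44·0.5184); posterior variance σₙ² = σ₀²σ²/(σ² + n·σ₀²) = 1.44·0.5184/20.6784 = 0.036100.
Predictive variance for one new observation = σₙ² + σ² = 1.44·0.5184/20.6784 + 0.5184 = σ²·(σ₀² + 20.6784)/20.6784 = 0.5184·22.1184/20.6784 = 0.554500; SD = √(0.5184·22.1184/20.6784) = 0.7446.

0.7446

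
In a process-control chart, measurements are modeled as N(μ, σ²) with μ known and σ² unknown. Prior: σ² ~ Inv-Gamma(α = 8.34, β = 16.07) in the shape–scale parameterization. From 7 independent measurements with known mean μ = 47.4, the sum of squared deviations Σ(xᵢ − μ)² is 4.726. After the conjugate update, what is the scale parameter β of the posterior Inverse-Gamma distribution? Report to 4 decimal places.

18.4330

With known mean μ and an Inverse-Gamma(α, β) prior on σ², the Normal likelihood is conjugate: posterior is Inv-Gamma(α + n/2, β + Σ(xᵢ−μ)²/2).
Posterior: Inv-Gamma(8.34 + 7/2, 16.07 + 4.726/2) = Inv-Gamma(11.84, 18.4330).
Posterior β = 18.4330.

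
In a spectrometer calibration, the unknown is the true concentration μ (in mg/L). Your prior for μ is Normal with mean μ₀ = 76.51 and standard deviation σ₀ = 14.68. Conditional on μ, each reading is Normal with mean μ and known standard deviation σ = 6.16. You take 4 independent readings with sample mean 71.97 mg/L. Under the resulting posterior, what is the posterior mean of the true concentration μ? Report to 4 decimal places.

72.1614

For Normal data with known variance σ², a Normal(μ₀, σ₀²) prior on μ is conjugate. Posterior precision = 1/σ₀² + n/σ²; posterior mean is the precision-weighted average of μ₀ and x̄.
n·x̄ = 4·71.97 = 287.88.
σ₀² = 14.68² = 215.5024, σ² = 6.16² = 37.9456; σ² + n·σ₀² = 37.9456 + 4·215.5024 = 899.9552.
Posterior mean = (μ₀/σ₀² + n·x̄/σ²)/(1/σ₀² + n/σ²) = (σ²·μ₀ + σ₀²·n·x̄)/(σ² + n·σ₀²) = (37.9456·76.51 + 215.5024·287.88)/899.9552 = 64942.048768/899.9552 = 72.1614.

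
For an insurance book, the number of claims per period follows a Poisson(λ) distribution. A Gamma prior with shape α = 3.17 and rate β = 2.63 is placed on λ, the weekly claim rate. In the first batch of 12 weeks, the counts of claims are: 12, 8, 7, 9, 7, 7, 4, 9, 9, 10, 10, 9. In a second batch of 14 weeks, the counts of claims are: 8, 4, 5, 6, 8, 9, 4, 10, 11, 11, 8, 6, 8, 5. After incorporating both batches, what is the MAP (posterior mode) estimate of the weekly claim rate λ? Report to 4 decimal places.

7.2012

With a Gamma(shape α, rate β) prior, the Poisson likelihood is conjugate: the posterior is Gamma(α + ΣXᵢ, β + n).
Batch 1: sum of counts S = 101 over n = 12 weeks.
After batch 1: Gamma(α+S, β+n) = Gamma(3.17+101, 2.63+12) = Gamma(104.17, 14.63).
Batch 2: sum of counts S = 103 over n = 14 weeks.
After batch 2: Gamma(α+S, β+n) = Gamma(104.17+103, 14.63+14) = Gamma(207.17, 28.63).
Mode of Gamma(α,β) for α≥1 is (α−1)/β = 206.17/28.63 = 7.2012.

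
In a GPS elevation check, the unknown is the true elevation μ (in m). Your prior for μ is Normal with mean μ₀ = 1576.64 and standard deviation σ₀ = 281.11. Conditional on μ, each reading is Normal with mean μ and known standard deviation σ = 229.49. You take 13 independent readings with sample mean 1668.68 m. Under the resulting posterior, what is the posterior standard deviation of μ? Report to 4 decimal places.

62.0777

For Normal data with known variance σ², a Normal(μ₀, σ₀²) prior on μ is conjugate. Posterior precision = 1/σ₀² + n/σ²; posterior mean is the precision-weighted average of μ₀ and x̄.
σ₀² = 281.11² = 79022.8321, σ² = 229.49² = 52665.6601; σ² + n·σ₀² = 52665.6601 + 13·79022.8321 = 1079962.4774.
Posterior precision = 1/σ₀² + n/σ² = 1/79022.8321 + 13/52665.6601 = (σ² + n·σ₀²)/(σ₀²σ²) = 1079962.4774/(79022.8321·52665.6601); posterior variance σₙ² = σ₀²σ²/(σ² + n·σ₀²) = 79022.8321·52665.6601/1079962.4774 = 3853.642791.
Posterior SD = √σₙ² = √(79022.8321·52665.6601/1079962.4774) = 62.0777.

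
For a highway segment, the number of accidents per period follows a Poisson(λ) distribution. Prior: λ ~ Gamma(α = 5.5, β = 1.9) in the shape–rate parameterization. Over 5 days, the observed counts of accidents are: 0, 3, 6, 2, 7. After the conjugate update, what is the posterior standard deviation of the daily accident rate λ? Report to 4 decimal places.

0.7026

With a Gamma(shape α, rate β) prior, the Poisson likelihood is conjugate: the posterior is Gamma(α + ΣXᵢ, β + n).
Sum of counts S = 18 over n = 5 days.
Posterior: Gamma(α+S, β+n) = Gamma(5.5+18, 1.9+5) = Gamma(23.5, 6.9).
SD = √α/β = √23.5/6.9 = 0.7026.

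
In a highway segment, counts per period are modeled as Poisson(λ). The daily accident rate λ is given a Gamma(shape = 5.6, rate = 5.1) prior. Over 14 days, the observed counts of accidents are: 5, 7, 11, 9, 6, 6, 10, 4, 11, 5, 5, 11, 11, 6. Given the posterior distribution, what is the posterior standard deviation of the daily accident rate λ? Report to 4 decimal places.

0.5556

With a Gamma(shape α, rate β) prior, the Poisson likelihood is conjugate: the posterior is Gamma(α + ΣXᵢ, β + n).
Sum of counts S = 107 over n = 14 days.
Posterior: Gamma(α+S, β+n) = Gamma(5.6+107, 5.1+14) = Gamma(112.6, 19.1).
SD = √α/β = √112.6/19.1 = 0.5556.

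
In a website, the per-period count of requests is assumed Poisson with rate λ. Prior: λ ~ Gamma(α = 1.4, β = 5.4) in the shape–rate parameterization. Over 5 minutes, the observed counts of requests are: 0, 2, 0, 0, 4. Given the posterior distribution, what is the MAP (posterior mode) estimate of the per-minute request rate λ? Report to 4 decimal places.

With a Gamma(shape α, rate β) prior, the Poisson likelihood is conjugate: the posterior is Gamma(α + ΣXᵢ, β + n).
Sum of counts S = 6 over n = 5 minutes.
Posterior: Gamma(α+S, β+n) = Gamma(1.4+6, 5.4+5) = Gamma(7.4, 10.4).
Mode of Gamma(α,β) for α≥1 is (α−1)/β = 6.4/10.4 = 0.6154.

0.6154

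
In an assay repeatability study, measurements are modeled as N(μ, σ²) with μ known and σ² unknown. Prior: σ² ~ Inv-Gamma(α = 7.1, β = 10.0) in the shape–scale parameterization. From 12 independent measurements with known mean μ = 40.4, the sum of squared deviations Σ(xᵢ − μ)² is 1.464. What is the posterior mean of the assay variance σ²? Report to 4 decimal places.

0.8869

With known mean μ and an Inverse-Gamma(α, β) prior on σ², the Normal likelihood is conjugate: posterior is Inv-Gamma(α + n/2, β + Σ(xᵢ−μ)²/2).
Posterior: Inv-Gamma(7.1 + 12/2, 10.0 + 1.464/2) = Inv-Gamma(13.10, 10.7320).
E[σ²|data] = β/(α−1) = 10.7320/12.10 = 0.8869.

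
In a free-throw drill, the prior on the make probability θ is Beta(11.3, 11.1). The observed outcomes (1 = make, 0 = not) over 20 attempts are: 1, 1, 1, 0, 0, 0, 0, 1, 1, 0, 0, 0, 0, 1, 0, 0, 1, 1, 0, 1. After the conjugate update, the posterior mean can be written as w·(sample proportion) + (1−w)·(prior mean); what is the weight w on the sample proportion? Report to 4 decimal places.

The Beta prior is conjugate to a Binomial/Bernoulli likelihood; the update adds successes to α and failures to β.
Posterior mean = (α₀+k)/(α₀+β₀+n) = [n/(α₀+β₀+n)]·(k/n) + [(α₀+β₀)/(α₀+β₀+n)]·α₀/(α₀+β₀), so only n and the prior enter the weight.
The weight on the data is w = n/(α₀+β₀+n) = 20/(11.3+11.1+20) = 20/42.4 = 0.4717.

0.4717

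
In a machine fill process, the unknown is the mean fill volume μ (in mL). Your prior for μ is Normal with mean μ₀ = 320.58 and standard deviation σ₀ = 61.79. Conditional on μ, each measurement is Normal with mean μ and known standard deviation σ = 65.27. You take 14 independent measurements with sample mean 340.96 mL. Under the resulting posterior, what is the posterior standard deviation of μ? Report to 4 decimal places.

16.7880

For Normal data with known variance σ², a Normal(μ₀, σ₀²) prior on μ is conjugate. Posterior precision = 1/σ₀² + n/σ²; posterior mean is the precision-weighted average of μ₀ and x̄.
σ₀² = 61.79² = 3818.0041, σ² = 65.27² = 4260.1729; σ² + n·σ₀² = 4260.1729 + 14·3818.0041 = 57712.2303.
Posterior precision = 1/σ₀² + n/σ² = 1/3818.0041 + 14/4260.1729 = (σ² + n·σ₀²)/(σ₀²σ²) = 57712.2303/(3818.0041·4260.1729); posterior variance σₙ² = σ₀²σ²/(σ² + n·σ₀²) = 3818.0041·4260.1729/57712.2303 = 281.835540.
Posterior SD = √σₙ² = √(3818.0041·4260.1729/57712.2303) = 16.7880.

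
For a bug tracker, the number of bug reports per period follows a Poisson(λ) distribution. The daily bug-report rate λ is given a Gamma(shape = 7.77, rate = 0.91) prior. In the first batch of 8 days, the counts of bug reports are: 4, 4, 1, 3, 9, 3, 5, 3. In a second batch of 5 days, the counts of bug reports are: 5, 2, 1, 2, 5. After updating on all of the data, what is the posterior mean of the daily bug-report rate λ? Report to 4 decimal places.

With a Gamma(shape α, rate β) prior, the Poisson likelihood is conjugate: the posterior is Gamma(α + ΣXᵢ, β + n).
Batch 1: sum of counts S = 32 over n = 8 days.
After batch 1: Gamma(α+S, β+n) = Gamma(7.77+32, 0.91+8) = Gamma(39.77, 8.91).
Batch 2: sum of counts S = 15 over n = 5 days.
After batch 2: Gamma(α+S, β+n) = Gamma(39.77+15, 8.91+5) = Gamma(54.77, 13.91).
Posterior mean = α/β = 54.77/13.91 = 3.9375.

3.9375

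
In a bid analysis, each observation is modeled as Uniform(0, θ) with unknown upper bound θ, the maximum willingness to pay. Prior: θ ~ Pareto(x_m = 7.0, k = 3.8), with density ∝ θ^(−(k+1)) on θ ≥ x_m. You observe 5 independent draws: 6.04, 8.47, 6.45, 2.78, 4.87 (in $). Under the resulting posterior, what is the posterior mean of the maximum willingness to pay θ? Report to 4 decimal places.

A Pareto(scale x_m, shape k) prior on the upper bound θ of Uniform(0, θ) is conjugate: posterior is Pareto(max(x_m, max xᵢ), k + n).
Sample maximum = 8.47; prior scale x_m = 7.0 → posterior scale = max = 8.47.
Posterior shape = 3.8 + 5 = 8.8.
E[θ|data] = k·x_m/(k−1) = 8.8·8.47/7.8 = 9.5559.

9.5559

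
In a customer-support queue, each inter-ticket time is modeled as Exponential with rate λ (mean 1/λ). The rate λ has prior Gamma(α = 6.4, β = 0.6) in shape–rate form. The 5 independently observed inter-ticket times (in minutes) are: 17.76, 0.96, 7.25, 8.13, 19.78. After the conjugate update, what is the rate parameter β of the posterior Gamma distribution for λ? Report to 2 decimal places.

54.48

With a Gamma(shape α, rate β) prior on the exponential rate λ, the posterior after n observations with total T = Σxᵢ is Gamma(α+n, β+T).
Sum of observations T = 53.88 minutes; n = 5.
Posterior: Gamma(6.4+5, 0.6+53.88) = Gamma(11.4, 54.48).
Posterior β = 54.48.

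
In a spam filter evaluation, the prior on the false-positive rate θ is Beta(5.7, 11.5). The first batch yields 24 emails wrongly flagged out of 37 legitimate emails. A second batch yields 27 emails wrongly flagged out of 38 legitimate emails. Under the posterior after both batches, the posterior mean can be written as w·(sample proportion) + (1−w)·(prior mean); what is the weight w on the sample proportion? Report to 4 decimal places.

0.8134

The Beta prior is conjugate to a Binomial/Bernoulli likelihood; the update adds successes to α and failures to β.
Total number of legitimate emails: n = 37 + 38 = 75.
Posterior mean = (α₀+k)/(α₀+β₀+n) = [n/(α₀+β₀+n)]·(k/n) + [(α₀+β₀)/(α₀+β₀+n)]·α₀/(α₀+β₀), so only n and the prior enter the weight.
The weight on the data is w = n/(α₀+β₀+n) = 75/(5.7+11.5+75) = 75/92.2 = 0.8134.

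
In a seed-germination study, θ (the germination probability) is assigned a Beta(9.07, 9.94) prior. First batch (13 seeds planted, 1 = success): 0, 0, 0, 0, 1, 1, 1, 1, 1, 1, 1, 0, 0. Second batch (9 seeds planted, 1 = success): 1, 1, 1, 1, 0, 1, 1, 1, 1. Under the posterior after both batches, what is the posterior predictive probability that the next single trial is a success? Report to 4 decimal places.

0.5869

The Beta prior is conjugate to a Binomial/Bernoulli likelihood; the update adds successes to α and failures to β.
After batch 1: Beta(9.07+7, 9.94+6) = Beta(16.07, 15.94).
After batch 2: Beta(16.07+8, 15.94+1) = Beta(24.07, 16.94).
For a single future Bernoulli trial, P(success | data) = α/(α+β) = 0.5869.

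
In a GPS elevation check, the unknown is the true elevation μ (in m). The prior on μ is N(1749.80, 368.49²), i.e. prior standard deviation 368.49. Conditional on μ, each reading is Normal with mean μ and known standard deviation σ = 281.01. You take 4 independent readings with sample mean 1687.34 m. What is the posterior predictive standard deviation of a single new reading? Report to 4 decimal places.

For Normal data with known variance σ², a Normal(μ₀, σ₀²) prior on μ is conjugate. Posterior precision = 1/σ₀² + n/σ²; posterior mean is the precision-weighted average of μ₀ and x̄.
σ₀² = 368.49² = 135784.8801, σ² = 281.01² = 78966.6201; σ² + n·σ₀² = 78966.6201 + 4·135784.8801 = 622106.1405.
Posterior precision = 1/σ₀² + n/σ² = 1/135784.8801 + 4/78966.6201 = (σ² + n·σ₀²)/(σ₀²σ²) = 622106.1405/(135784.8801·78966.6201); posterior variance σₙ² = σ₀²σ²/(σ² + n·σ₀²) = 135784.8801·78966.6201/622106.1405 = 17235.761463.
Predictive variance for one new observation = σₙ² + σ² = 135784.8801·78966.6201/622106.1405 + 78966.6201 = σ²·(σ₀² + 622106.1405)/622106.1405 = 78966.6201·757891.0206/622106.1405 = 96202.381563; SD = √(78966.6201·757891.0206/622106.1405) = 310.1651.

310.1651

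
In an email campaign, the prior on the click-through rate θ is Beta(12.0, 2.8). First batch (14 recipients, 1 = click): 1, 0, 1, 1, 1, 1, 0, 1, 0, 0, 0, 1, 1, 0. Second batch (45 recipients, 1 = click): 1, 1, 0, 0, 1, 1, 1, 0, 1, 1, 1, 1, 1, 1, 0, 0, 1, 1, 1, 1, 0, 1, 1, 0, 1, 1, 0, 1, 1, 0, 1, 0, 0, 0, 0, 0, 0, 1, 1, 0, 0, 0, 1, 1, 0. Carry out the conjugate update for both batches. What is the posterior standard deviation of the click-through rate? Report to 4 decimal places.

The Beta prior is conjugate to a Binomial/Bernoulli likelihood; the update adds successes to α and failures to β.
After batch 1: Beta(12.0+8, 2.8+6) = Beta(20.0, 8.8).
After batch 2: Beta(20.0+26, 8.8+19) = Beta(46.0, 27.8).
Var = αβ/((α+β)²(α+β+1)) = 46.0·27.8/(73.8²·74.8) = 0.00313898; SD = √0.00313898 = 0.0560.

0.0560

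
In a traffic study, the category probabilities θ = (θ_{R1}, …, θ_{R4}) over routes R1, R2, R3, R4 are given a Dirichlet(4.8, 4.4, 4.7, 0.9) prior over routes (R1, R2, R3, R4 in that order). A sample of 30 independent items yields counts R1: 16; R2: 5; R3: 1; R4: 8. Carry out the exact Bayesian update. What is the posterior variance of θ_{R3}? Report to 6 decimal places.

The Dirichlet prior is conjugate to the Multinomial likelihood: each posterior αⱼ = prior αⱼ + observed count nⱼ.
Posterior concentration: (20.8, 9.4, 5.7, 8.9), total = 44.8.
Var[θ_j] = α_j(Σα−α_j)/((Σα)²(Σα+1)) = 5.7·39.1/(44.8²·45.8) = 0.002425.

0.002425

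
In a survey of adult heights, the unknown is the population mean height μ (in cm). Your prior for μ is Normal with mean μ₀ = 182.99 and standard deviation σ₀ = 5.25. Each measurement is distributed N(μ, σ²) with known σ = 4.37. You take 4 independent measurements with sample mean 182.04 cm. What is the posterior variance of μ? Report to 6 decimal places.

4.069354

For Normal data with known variance σ², a Normal(μ₀, σ₀²) prior on μ is conjugate. Posterior precision = 1/σ₀² + n/σ²; posterior mean is the precision-weighted average of μ₀ and x̄.
σ₀² = 5.25² = 27.5625, σ² = 4.37² = 19.0969; σ² + n·σ₀² = 19.0969 + 4·27.5625 = 129.3469.
Posterior precision = 1/σ₀² + n/σ² = 1/27.5625 + 4/19.0969 = (σ² + n·σ₀²)/(σ₀²σ²) = 129.3469/(27.5625·19.0969); posterior variance σₙ² = σ₀²σ²/(σ² + n·σ₀²) = 27.5625·19.0969/129.3469 = 4.069354.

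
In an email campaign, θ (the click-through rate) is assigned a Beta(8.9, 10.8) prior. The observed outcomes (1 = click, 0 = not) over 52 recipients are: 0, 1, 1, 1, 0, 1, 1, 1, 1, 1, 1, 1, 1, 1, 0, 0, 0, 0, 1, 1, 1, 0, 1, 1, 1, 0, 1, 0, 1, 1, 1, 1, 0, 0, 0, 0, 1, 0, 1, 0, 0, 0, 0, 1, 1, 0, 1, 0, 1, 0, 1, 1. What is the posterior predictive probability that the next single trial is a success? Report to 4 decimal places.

The Beta prior is conjugate to a Binomial/Bernoulli likelihood; the update adds successes to α and failures to β.
Posterior: Beta(α+k, β+n−k) = Beta(8.9+31, 10.8+21) = Beta(39.9, 31.8).
For a single future Bernoulli trial, P(success | data) = α/(α+β) = 0.5565.

0.5565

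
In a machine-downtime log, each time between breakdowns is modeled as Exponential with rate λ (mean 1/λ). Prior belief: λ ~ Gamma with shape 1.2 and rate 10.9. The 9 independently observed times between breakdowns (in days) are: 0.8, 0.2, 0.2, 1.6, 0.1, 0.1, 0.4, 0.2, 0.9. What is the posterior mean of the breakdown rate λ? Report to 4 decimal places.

0.6623

With a Gamma(shape α, rate β) prior on the exponential rate λ, the posterior after n observations with total T = Σxᵢ is Gamma(α+n, β+T).
Sum of observations T = 4.5 days; n = 9.
Posterior: Gamma(1.2+9, 10.9+4.5) = Gamma(10.2, 15.4).
Posterior mean of λ = α/β = 10.2/15.4 = 0.6623.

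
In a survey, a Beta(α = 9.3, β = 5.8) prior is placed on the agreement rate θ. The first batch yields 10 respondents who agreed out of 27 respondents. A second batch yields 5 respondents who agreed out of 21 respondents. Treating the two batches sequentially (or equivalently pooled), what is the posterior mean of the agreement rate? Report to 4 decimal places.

0.3851

The Beta prior is conjugate to a Binomial/Bernoulli likelihood; the update adds successes to α and failures to β.
After batch 1: Beta(9.3+10, 5.8+17) = Beta(19.3, 22.8).
After batch 2: Beta(19.3+5, 22.8+16) = Beta(24.3, 38.8).
Posterior mean = α/(α+β) = 24.3/63.1 = 0.3851.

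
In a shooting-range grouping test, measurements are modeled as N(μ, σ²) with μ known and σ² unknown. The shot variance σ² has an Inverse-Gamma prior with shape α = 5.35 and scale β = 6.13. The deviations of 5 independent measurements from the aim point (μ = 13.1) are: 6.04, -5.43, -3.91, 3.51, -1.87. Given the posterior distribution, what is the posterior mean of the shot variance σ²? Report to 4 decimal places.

With known mean μ and an Inverse-Gamma(α, β) prior on σ², the Normal likelihood is conjugate: posterior is Inv-Gamma(α + n/2, β + Σ(xᵢ−μ)²/2).
Σ(xᵢ−μ)² = (6.04)² + (-5.43)² + (-3.91)² + (3.51)² + (-1.87)² = 97.0716.
Posterior: Inv-Gamma(5.35 + 5/2, 6.13 + 97.0716/2) = Inv-Gamma(7.85, 54.66580).
E[σ²|data] = β/(α−1) = 54.66580/6.85 = 7.9804.

7.9804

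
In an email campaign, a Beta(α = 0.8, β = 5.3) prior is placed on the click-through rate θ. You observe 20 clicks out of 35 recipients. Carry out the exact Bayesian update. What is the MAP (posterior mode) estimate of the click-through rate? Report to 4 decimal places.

0.5064

The Beta prior is conjugate to a Binomial/Bernoulli likelihood; the update adds successes to α and failures to β.
Posterior: Beta(α+k, β+n−k) = Beta(0.8+20, 5.3+15) = Beta(20.8, 20.3).
Mode of Beta(a,b) for a,b>1 is (a−1)/(a+b−2) = 19.8/39.1 = 0.5064.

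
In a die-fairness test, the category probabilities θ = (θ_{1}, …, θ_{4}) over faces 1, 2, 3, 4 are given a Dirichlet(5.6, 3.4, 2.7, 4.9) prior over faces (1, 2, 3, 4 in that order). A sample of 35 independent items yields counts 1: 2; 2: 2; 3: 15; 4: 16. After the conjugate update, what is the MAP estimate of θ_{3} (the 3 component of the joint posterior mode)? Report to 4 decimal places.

0.3508

The Dirichlet prior is conjugate to the Multinomial likelihood: each posterior αⱼ = prior αⱼ + observed count nⱼ.
Posterior concentration: (7.6, 5.4, 17.7, 20.9), total = 51.6.
Joint mode component: (α_{3}−1)/(Σα−K) = 16.7/47.6 = 0.3508.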